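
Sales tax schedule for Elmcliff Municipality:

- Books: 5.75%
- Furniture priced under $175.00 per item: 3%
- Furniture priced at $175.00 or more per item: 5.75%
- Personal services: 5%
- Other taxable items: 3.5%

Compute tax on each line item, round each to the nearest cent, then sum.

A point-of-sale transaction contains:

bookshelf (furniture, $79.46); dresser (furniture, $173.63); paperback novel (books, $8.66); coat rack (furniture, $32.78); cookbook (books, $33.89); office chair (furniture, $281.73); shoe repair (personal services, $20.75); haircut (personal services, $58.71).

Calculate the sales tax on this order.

Bookshelf $79.46: furniture, under $175.00 → 3% → $2.38
Dresser $173.63: furniture, under $175.00 → 3% → $5.21
Paperback novel $8.66: books → 5.75% → $0.50
Coat rack $32.78: furniture, under $175.00 → 3% → $0.98
Cookbook $33.89: books → 5.75% → $1.95
Office chair $281.73: furniture, $175.00 or more → 5.75% → $16.20
Shoe repair $20.75: personal services → 5% → $1.04
Haircut $58.71: personal services → 5% → $2.94
Total tax = $2.38 + $5.21 + $0.50 + $0.98 + $1.95 + $16.20 + $1.04 + $2.94 = $31.20

$31.20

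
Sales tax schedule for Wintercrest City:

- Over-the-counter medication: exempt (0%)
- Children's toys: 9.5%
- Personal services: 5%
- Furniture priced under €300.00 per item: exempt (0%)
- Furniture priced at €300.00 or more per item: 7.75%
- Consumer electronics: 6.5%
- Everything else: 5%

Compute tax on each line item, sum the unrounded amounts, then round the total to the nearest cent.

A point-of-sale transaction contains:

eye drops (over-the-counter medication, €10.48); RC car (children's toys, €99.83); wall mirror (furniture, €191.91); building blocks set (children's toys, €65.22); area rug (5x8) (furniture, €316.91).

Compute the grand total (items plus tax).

Eye drops €10.48: over-the-counter medication → 0% → €0.00
RC car €99.83: children's toys → 9.5% → €9.48385
Wall mirror €191.91: furniture, under €300.00 → 0% → €0.00
Building blocks set €65.22: children's toys → 9.5% → €6.1959
Area rug (5x8) €316.91: furniture, €300.00 or more → 7.75% → €24.560525
Subtotal = €684.35; unrounded tax = €40.240275 → €40.24; total due = €724.59

€724.59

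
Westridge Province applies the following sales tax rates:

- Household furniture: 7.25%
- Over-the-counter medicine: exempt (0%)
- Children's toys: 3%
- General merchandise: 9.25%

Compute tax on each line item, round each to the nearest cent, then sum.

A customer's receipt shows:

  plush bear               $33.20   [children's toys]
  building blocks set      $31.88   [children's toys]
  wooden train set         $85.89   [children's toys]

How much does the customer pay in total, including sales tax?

Plush bear $33.20: children's toys → 3% → $1.00
Building blocks set $31.88: children's toys → 3% → $0.96
Wooden train set $85.89: children's toys → 3% → $2.58
Subtotal = $150.97; tax = $4.54; total due = $155.51

$155.51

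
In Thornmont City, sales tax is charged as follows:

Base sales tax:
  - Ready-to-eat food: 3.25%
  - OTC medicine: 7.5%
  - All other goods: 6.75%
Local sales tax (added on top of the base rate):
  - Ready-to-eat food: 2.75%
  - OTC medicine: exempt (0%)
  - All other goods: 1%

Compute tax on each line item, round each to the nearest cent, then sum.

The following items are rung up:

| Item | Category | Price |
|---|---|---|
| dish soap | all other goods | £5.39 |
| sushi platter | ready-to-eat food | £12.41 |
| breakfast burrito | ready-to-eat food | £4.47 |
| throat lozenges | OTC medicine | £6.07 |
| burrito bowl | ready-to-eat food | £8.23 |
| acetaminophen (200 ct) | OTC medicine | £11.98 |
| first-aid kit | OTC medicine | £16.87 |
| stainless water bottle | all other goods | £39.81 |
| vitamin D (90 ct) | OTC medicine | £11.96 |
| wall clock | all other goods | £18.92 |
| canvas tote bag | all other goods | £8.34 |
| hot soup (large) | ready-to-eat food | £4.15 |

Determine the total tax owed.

£10.91

Dish soap £5.39: all other goods → 6.75% + 1% local = 7.75% → £0.42
Sushi platter £12.41: ready-to-eat food → 3.25% + 2.75% local = 6% → £0.74
Breakfast burrito £4.47: ready-to-eat food → 3.25% + 2.75% local = 6% → £0.27
Throat lozenges £6.07: OTC medicine → 7.5% + 0% local = 7.5% → £0.46
Burrito bowl £8.23: ready-to-eat food → 3.25% + 2.75% local = 6% → £0.49
Acetaminophen (200 ct) £11.98: OTC medicine → 7.5% + 0% local = 7.5% → £0.90
First-aid kit £16.87: OTC medicine → 7.5% + 0% local = 7.5% → £1.27
Stainless water bottle £39.81: all other goods → 6.75% + 1% local = 7.75% → £3.09
Vitamin D (90 ct) £11.96: OTC medicine → 7.5% + 0% local = 7.5% → £0.90
Wall clock £18.92: all other goods → 6.75% + 1% local = 7.75% → £1.47
Canvas tote bag £8.34: all other goods → 6.75% + 1% local = 7.75% → £0.65
Hot soup (large) £4.15: ready-to-eat food → 3.25% + 2.75% local = 6% → £0.25
Total tax = £0.42 + £0.74 + £0.27 + £0.46 + £0.49 + £0.90 + £1.27 + £3.09 + £0.90 + £1.47 + £0.65 + £0.25 = £10.91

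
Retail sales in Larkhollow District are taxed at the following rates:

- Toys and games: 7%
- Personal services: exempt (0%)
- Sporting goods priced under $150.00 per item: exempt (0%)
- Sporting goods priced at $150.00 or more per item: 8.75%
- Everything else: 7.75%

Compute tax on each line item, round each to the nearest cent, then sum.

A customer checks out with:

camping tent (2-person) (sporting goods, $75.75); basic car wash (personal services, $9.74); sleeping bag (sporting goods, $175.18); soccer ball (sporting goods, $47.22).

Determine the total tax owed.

Camping tent (2-person) $75.75: sporting goods, under $150.00 → 0% → $0.00
Basic car wash $9.74: personal services → 0% → $0.00
Sleeping bag $175.18: sporting goods, $150.00 or more → 8.75% → $15.33
Soccer ball $47.22: sporting goods, under $150.00 → 0% → $0.00
Total tax = $15.33

$15.33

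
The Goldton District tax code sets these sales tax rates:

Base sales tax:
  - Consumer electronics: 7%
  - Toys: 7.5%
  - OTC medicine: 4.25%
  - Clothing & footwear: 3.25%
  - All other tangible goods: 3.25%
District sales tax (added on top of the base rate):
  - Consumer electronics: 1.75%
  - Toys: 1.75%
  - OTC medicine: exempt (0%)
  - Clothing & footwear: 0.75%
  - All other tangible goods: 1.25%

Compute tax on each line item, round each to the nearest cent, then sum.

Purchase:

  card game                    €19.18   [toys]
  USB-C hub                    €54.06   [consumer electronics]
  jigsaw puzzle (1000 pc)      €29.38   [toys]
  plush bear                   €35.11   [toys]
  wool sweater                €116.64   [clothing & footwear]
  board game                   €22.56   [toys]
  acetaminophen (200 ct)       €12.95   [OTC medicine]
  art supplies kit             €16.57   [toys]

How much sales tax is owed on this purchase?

€21.31

Card game €19.18: toys → 7.5% + 1.75% district = 9.25% → €1.77
USB-C hub €54.06: consumer electronics → 7% + 1.75% district = 8.75% → €4.73
Jigsaw puzzle (1000 pc) €29.38: toys → 7.5% + 1.75% district = 9.25% → €2.72
Plush bear €35.11: toys → 7.5% + 1.75% district = 9.25% → €3.25
Wool sweater €116.64: clothing & footwear → 3.25% + 0.75% district = 4% → €4.67
Board game €22.56: toys → 7.5% + 1.75% district = 9.25% → €2.09
Acetaminophen (200 ct) €12.95: OTC medicine → 4.25% + 0% district = 4.25% → €0.55
Art supplies kit €16.57: toys → 7.5% + 1.75% district = 9.25% → €1.53
Total tax = €1.77 + €4.73 + €2.72 + €3.25 + €4.67 + €2.09 + €0.55 + €1.53 = €21.31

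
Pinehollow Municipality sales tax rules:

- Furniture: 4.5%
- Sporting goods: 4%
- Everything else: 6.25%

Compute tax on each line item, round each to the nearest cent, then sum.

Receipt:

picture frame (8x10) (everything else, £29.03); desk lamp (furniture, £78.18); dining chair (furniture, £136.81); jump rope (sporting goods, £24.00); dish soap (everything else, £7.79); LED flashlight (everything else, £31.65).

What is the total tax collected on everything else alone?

£4.28

Picture frame (8x10) £29.03: everything else → 6.25% → £1.81
Dish soap £7.79: everything else → 6.25% → £0.49
LED flashlight £31.65: everything else → 6.25% → £1.98
Tax on everything else = £1.81 + £0.49 + £1.98 = £4.28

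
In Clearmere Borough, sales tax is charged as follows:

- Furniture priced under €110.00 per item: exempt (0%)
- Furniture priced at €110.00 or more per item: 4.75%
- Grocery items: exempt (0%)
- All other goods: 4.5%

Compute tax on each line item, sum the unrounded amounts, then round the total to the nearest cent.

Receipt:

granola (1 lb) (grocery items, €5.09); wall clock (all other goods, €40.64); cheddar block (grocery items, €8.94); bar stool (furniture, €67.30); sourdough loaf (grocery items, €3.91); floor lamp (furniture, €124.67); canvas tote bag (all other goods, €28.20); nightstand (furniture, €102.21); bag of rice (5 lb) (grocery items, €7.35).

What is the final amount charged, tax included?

Granola (1 lb) €5.09: grocery items → 0% → €0.00
Wall clock €40.64: all other goods → 4.5% → €1.8288
Cheddar block €8.94: grocery items → 0% → €0.00
Bar stool €67.30: furniture, under €110.00 → 0% → €0.00
Sourdough loaf €3.91: grocery items → 0% → €0.00
Floor lamp €124.67: furniture, €110.00 or more → 4.75% → €5.921825
Canvas tote bag €28.20: all other goods → 4.5% → €1.269
Nightstand €102.21: furniture, under €110.00 → 0% → €0.00
Bag of rice (5 lb) €7.35: grocery items → 0% → €0.00
Subtotal = €388.31; unrounded tax = €9.019625 → €9.02; total due = €397.33

€397.33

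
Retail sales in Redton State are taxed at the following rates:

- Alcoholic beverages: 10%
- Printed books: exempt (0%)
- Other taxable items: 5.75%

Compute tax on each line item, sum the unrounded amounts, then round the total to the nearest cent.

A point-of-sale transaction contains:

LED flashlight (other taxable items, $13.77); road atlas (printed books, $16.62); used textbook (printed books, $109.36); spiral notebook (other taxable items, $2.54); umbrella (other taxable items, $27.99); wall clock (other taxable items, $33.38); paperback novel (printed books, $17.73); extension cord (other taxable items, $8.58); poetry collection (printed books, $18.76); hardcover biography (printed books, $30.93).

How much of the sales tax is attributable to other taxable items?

$4.96

LED flashlight $13.77: other taxable items → 5.75% → $0.791775
Spiral notebook $2.54: other taxable items → 5.75% → $0.14605
Umbrella $27.99: other taxable items → 5.75% → $1.609425
Wall clock $33.38: other taxable items → 5.75% → $1.91935
Extension cord $8.58: other taxable items → 5.75% → $0.49335
Tax on other taxable items: unrounded sum = $4.95995 → $4.96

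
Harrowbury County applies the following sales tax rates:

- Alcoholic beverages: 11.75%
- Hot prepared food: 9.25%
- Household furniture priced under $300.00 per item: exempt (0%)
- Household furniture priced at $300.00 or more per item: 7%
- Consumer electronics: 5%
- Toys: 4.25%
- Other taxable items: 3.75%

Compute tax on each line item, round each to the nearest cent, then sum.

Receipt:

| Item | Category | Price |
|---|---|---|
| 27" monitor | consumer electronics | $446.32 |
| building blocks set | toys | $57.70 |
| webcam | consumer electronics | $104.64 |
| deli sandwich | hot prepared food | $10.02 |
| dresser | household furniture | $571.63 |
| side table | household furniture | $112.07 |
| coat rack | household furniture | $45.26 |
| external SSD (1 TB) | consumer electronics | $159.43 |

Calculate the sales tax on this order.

27" monitor $446.32: consumer electronics → 5% → $22.32
Building blocks set $57.70: toys → 4.25% → $2.45
Webcam $104.64: consumer electronics → 5% → $5.23
Deli sandwich $10.02: hot prepared food → 9.25% → $0.93
Dresser $571.63: household furniture, $300.00 or more → 7% → $40.01
Side table $112.07: household furniture, under $300.00 → 0% → $0.00
Coat rack $45.26: household furniture, under $300.00 → 0% → $0.00
External SSD (1 TB) $159.43: consumer electronics → 5% → $7.97
Total tax = $22.32 + $2.45 + $5.23 + $0.93 + $40.01 + $7.97 = $78.91

$78.91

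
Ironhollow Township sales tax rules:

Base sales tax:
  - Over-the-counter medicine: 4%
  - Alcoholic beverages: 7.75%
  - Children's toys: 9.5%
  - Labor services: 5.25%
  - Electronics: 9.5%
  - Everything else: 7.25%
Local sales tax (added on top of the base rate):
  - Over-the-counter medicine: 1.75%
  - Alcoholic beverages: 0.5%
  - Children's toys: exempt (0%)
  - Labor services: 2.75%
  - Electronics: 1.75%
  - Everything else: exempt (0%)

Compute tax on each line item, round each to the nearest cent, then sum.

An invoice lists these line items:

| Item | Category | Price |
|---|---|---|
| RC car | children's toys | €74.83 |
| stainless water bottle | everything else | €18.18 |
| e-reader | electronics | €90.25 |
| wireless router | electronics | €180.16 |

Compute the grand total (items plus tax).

RC car €74.83: children's toys → 9.5% + 0% local = 9.5% → €7.11
Stainless water bottle €18.18: everything else → 7.25% + 0% local = 7.25% → €1.32
E-reader €90.25: electronics → 9.5% + 1.75% local = 11.25% → €10.15
Wireless router €180.16: electronics → 9.5% + 1.75% local = 11.25% → €20.27
Subtotal = €363.42; tax = €38.85; total due = €402.27

€402.27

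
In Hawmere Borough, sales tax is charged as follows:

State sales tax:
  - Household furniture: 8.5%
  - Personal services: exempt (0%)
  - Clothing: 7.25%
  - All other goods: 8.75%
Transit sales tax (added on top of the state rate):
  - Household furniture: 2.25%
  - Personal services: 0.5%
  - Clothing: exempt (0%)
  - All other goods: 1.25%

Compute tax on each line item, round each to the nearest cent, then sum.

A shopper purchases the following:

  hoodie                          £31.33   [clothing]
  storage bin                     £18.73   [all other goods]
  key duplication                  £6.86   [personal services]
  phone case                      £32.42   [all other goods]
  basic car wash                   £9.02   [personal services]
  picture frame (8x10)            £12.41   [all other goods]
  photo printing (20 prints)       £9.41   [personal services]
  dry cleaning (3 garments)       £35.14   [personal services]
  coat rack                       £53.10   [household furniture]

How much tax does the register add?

Hoodie £31.33: clothing → 7.25% + 0% transit = 7.25% → £2.27
Storage bin £18.73: all other goods → 8.75% + 1.25% transit = 10% → £1.87
Key duplication £6.86: personal services → 0% + 0.5% transit = 0.5% → £0.03
Phone case £32.42: all other goods → 8.75% + 1.25% transit = 10% → £3.24
Basic car wash £9.02: personal services → 0% + 0.5% transit = 0.5% → £0.05
Picture frame (8x10) £12.41: all other goods → 8.75% + 1.25% transit = 10% → £1.24
Photo printing (20 prints) £9.41: personal services → 0% + 0.5% transit = 0.5% → £0.05
Dry cleaning (3 garments) £35.14: personal services → 0% + 0.5% transit = 0.5% → £0.18
Coat rack £53.10: household furniture → 8.5% + 2.25% transit = 10.75% → £5.71
Total tax = £2.27 + £1.87 + £0.03 + £3.24 + £0.05 + £1.24 + £0.05 + £0.18 + £5.71 = £14.64

£14.64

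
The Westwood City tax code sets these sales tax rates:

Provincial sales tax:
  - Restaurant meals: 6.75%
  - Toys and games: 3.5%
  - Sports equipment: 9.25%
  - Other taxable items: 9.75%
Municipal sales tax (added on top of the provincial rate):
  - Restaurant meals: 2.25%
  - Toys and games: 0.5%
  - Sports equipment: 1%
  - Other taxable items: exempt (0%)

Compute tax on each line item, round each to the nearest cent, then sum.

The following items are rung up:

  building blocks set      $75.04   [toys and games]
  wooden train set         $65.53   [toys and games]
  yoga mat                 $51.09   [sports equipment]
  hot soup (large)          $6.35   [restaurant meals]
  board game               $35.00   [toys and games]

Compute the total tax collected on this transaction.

Building blocks set $75.04: toys and games → 3.5% + 0.5% municipal = 4% → $3.00
Wooden train set $65.53: toys and games → 3.5% + 0.5% municipal = 4% → $2.62
Yoga mat $51.09: sports equipment → 9.25% + 1% municipal = 10.25% → $5.24
Hot soup (large) $6.35: restaurant meals → 6.75% + 2.25% municipal = 9% → $0.57
Board game $35.00: toys and games → 3.5% + 0.5% municipal = 4% → $1.40
Total tax = $3.00 + $2.62 + $5.24 + $0.57 + $1.40 = $12.83

$12.83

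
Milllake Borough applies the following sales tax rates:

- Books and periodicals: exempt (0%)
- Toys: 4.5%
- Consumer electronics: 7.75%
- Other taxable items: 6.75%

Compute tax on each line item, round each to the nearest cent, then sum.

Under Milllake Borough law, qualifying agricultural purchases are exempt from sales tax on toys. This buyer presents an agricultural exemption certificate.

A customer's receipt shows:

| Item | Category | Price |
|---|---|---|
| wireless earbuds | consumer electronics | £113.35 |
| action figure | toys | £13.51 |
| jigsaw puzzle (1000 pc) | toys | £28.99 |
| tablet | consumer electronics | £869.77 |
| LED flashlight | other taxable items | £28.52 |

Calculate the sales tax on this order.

Wireless earbuds £113.35: consumer electronics → 7.75% → £8.78
Action figure £13.51: toys, buyer-exempt → 0% → £0.00
Jigsaw puzzle (1000 pc) £28.99: toys, buyer-exempt → 0% → £0.00
Tablet £869.77: consumer electronics → 7.75% → £67.41
LED flashlight £28.52: other taxable items → 6.75% → £1.93
Total tax = £8.78 + £67.41 + £1.93 = £78.12

£78.12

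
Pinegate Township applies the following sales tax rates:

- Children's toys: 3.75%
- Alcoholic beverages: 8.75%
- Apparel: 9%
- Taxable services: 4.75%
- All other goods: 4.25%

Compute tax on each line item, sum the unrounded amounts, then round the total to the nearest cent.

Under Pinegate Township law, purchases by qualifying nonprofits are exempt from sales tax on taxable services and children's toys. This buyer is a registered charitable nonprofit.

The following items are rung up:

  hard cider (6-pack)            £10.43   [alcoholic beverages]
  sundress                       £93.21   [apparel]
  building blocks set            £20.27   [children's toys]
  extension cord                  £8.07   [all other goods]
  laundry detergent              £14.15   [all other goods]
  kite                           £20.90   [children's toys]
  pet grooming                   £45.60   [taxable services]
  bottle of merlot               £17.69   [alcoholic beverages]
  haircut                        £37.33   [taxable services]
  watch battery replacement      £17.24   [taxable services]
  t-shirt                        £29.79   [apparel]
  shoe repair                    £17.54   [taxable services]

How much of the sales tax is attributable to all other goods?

£0.94

Extension cord £8.07: all other goods → 4.25% → £0.342975
Laundry detergent £14.15: all other goods → 4.25% → £0.601375
Tax on all other goods: unrounded sum = £0.94435 → £0.94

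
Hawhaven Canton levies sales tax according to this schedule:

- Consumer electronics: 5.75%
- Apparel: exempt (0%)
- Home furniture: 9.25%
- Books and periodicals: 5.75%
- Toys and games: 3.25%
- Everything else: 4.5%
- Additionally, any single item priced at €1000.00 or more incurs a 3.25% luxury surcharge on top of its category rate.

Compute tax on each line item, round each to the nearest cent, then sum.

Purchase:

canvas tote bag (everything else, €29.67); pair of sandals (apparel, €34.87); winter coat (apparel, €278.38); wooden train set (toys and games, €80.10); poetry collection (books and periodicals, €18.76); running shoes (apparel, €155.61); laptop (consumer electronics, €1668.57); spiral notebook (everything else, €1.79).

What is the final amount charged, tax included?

€2423.02

Canvas tote bag €29.67: everything else → 4.5% → €1.34
Pair of sandals €34.87: apparel → 0% → €0.00
Winter coat €278.38: apparel → 0% → €0.00
Wooden train set €80.10: toys and games → 3.25% → €2.60
Poetry collection €18.76: books and periodicals → 5.75% → €1.08
Running shoes €155.61: apparel → 0% → €0.00
Laptop €1668.57: consumer electronics → 5.75% + 3.25% surcharge = 9% → €150.17
Spiral notebook €1.79: everything else → 4.5% → €0.08
Subtotal = €2267.75; tax = €155.27; total due = €2423.02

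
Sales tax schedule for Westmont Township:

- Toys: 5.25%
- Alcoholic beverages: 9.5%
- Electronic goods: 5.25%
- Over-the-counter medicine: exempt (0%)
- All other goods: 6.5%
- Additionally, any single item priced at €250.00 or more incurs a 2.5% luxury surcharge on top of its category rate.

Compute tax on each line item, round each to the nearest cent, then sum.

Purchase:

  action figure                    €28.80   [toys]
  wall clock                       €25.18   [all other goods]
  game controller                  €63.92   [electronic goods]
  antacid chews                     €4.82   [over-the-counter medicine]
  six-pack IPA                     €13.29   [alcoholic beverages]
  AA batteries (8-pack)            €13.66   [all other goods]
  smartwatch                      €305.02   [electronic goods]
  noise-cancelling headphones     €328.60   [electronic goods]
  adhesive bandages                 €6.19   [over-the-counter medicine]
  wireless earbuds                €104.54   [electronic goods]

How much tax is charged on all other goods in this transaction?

Wall clock €25.18: all other goods → 6.5% → €1.64
AA batteries (8-pack) €13.66: all other goods → 6.5% → €0.89
Tax on all other goods = €1.64 + €0.89 = €2.53

€2.53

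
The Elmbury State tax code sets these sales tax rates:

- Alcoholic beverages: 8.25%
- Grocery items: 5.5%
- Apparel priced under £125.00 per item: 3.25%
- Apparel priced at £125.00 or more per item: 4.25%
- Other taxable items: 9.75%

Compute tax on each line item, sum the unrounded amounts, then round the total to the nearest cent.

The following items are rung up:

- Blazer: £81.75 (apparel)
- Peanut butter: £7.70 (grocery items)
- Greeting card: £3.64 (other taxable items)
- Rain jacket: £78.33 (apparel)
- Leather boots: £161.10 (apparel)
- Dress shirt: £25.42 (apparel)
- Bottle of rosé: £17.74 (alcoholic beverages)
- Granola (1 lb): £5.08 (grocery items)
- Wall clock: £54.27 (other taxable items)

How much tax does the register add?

£20.69

Blazer £81.75: apparel, under £125.00 → 3.25% → £2.656875
Peanut butter £7.70: grocery items → 5.5% → £0.4235
Greeting card £3.64: other taxable items → 9.75% → £0.3549
Rain jacket £78.33: apparel, under £125.00 → 3.25% → £2.545725
Leather boots £161.10: apparel, £125.00 or more → 4.25% → £6.84675
Dress shirt £25.42: apparel, under £125.00 → 3.25% → £0.82615
Bottle of rosé £17.74: alcoholic beverages → 8.25% → £1.46355
Granola (1 lb) £5.08: grocery items → 5.5% → £0.2794
Wall clock £54.27: other taxable items → 9.75% → £5.291325
Unrounded tax sum = £20.688175 → £20.69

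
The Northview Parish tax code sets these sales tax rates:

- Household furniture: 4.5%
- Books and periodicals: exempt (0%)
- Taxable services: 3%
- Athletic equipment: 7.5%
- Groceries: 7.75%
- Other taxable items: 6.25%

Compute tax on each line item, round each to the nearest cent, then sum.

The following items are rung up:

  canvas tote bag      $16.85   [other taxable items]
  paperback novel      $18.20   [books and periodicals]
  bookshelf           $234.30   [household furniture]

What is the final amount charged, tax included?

Canvas tote bag $16.85: other taxable items → 6.25% → $1.05
Paperback novel $18.20: books and periodicals → 0% → $0.00
Bookshelf $234.30: household furniture → 4.5% → $10.54
Subtotal = $269.35; tax = $11.59; total due = $280.94

$280.94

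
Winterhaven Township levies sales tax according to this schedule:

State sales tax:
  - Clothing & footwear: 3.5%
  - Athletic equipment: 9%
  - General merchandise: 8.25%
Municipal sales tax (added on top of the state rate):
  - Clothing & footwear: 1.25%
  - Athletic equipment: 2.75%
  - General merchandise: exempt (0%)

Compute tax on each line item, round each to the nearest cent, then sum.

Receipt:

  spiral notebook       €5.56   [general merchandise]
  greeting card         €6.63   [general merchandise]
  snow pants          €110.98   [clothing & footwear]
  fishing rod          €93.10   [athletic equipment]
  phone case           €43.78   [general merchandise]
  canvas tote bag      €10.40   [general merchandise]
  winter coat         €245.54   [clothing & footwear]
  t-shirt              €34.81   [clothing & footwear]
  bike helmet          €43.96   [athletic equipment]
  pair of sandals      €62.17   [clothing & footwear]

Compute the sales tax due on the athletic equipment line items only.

Fishing rod €93.10: athletic equipment → 9% + 2.75% municipal = 11.75% → €10.94
Bike helmet €43.96: athletic equipment → 9% + 2.75% municipal = 11.75% → €5.17
Tax on athletic equipment = €10.94 + €5.17 = €16.11

€16.11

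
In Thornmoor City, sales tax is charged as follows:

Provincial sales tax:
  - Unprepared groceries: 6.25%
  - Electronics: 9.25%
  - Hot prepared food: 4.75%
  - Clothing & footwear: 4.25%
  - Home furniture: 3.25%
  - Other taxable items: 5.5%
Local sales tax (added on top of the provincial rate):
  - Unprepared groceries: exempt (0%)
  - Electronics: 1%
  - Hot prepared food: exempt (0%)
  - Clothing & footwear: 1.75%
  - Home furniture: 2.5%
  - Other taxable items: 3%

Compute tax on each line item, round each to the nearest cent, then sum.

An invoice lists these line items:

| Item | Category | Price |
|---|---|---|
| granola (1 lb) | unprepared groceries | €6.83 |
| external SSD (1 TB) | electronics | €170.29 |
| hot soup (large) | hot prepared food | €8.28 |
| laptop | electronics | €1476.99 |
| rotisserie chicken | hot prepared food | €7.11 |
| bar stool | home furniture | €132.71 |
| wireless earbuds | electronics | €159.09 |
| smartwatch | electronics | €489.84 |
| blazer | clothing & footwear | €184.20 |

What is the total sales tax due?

Granola (1 lb) €6.83: unprepared groceries → 6.25% + 0% local = 6.25% → €0.43
External SSD (1 TB) €170.29: electronics → 9.25% + 1% local = 10.25% → €17.45
Hot soup (large) €8.28: hot prepared food → 4.75% + 0% local = 4.75% → €0.39
Laptop €1476.99: electronics → 9.25% + 1% local = 10.25% → €151.39
Rotisserie chicken €7.11: hot prepared food → 4.75% + 0% local = 4.75% → €0.34
Bar stool €132.71: home furniture → 3.25% + 2.5% local = 5.75% → €7.63
Wireless earbuds €159.09: electronics → 9.25% + 1% local = 10.25% → €16.31
Smartwatch €489.84: electronics → 9.25% + 1% local = 10.25% → €50.21
Blazer €184.20: clothing & footwear → 4.25% + 1.75% local = 6% → €11.05
Total tax = €0.43 + €17.45 + €0.39 + €151.39 + €0.34 + €7.63 + €16.31 + €50.21 + €11.05 = €255.20

€255.20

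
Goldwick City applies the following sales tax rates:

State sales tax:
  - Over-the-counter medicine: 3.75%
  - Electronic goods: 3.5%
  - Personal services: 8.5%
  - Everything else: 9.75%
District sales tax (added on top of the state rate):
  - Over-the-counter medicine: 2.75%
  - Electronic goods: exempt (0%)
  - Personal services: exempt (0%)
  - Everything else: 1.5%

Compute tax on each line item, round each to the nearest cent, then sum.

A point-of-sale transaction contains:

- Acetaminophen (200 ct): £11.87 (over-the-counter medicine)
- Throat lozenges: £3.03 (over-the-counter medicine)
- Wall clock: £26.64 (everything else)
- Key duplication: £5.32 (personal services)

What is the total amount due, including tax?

£51.28

Acetaminophen (200 ct) £11.87: over-the-counter medicine → 3.75% + 2.75% district = 6.5% → £0.77
Throat lozenges £3.03: over-the-counter medicine → 3.75% + 2.75% district = 6.5% → £0.20
Wall clock £26.64: everything else → 9.75% + 1.5% district = 11.25% → £3.00
Key duplication £5.32: personal services → 8.5% + 0% district = 8.5% → £0.45
Subtotal = £46.86; tax = £4.42; total due = £51.28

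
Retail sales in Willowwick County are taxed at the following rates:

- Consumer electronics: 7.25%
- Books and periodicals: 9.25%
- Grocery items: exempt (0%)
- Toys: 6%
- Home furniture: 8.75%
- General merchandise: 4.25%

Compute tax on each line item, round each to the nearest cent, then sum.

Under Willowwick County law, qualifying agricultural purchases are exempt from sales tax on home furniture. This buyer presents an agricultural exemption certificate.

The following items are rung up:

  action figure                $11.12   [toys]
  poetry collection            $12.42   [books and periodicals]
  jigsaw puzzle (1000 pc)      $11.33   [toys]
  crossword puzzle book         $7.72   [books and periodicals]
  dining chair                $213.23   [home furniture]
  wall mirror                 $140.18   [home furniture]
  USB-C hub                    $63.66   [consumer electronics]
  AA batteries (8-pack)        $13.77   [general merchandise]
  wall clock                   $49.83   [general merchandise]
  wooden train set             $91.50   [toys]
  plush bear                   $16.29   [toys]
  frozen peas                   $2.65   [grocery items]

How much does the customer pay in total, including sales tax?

$650.71

Action figure $11.12: toys → 6% → $0.67
Poetry collection $12.42: books and periodicals → 9.25% → $1.15
Jigsaw puzzle (1000 pc) $11.33: toys → 6% → $0.68
Crossword puzzle book $7.72: books and periodicals → 9.25% → $0.71
Dining chair $213.23: home furniture, buyer-exempt → 0% → $0.00
Wall mirror $140.18: home furniture, buyer-exempt → 0% → $0.00
USB-C hub $63.66: consumer electronics → 7.25% → $4.62
AA batteries (8-pack) $13.77: general merchandise → 4.25% → $0.59
Wall clock $49.83: general merchandise → 4.25% → $2.12
Wooden train set $91.50: toys → 6% → $5.49
Plush bear $16.29: toys → 6% → $0.98
Frozen peas $2.65: grocery items → 0% → $0.00
Subtotal = $633.70; tax = $17.01; total due = $650.71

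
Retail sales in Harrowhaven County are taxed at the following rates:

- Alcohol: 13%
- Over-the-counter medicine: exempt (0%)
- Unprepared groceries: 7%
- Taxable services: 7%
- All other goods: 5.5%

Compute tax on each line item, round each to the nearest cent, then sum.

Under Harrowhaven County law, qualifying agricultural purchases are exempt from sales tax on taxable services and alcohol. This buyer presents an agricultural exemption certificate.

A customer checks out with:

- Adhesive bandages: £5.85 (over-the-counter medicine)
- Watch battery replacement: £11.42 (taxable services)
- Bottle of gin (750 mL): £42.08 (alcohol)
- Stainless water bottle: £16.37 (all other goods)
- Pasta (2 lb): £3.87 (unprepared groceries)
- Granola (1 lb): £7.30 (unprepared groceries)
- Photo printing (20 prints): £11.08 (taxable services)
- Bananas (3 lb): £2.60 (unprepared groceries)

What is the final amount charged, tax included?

Adhesive bandages £5.85: over-the-counter medicine → 0% → £0.00
Watch battery replacement £11.42: taxable services, buyer-exempt → 0% → £0.00
Bottle of gin (750 mL) £42.08: alcohol, buyer-exempt → 0% → £0.00
Stainless water bottle £16.37: all other goods → 5.5% → £0.90
Pasta (2 lb) £3.87: unprepared groceries → 7% → £0.27
Granola (1 lb) £7.30: unprepared groceries → 7% → £0.51
Photo printing (20 prints) £11.08: taxable services, buyer-exempt → 0% → £0.00
Bananas (3 lb) £2.60: unprepared groceries → 7% → £0.18
Subtotal = £100.57; tax = £1.86; total due = £102.43

£102.43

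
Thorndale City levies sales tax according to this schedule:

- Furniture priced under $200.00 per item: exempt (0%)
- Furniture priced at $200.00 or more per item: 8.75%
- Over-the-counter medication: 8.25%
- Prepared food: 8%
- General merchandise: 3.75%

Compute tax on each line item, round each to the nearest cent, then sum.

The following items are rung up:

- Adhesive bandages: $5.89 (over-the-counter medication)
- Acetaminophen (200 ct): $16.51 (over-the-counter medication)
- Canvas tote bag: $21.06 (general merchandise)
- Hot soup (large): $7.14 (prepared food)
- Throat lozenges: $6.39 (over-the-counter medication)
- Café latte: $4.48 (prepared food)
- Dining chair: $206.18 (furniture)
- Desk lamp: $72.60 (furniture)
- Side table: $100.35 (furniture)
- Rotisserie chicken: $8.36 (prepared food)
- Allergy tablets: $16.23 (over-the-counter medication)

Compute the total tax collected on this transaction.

Adhesive bandages $5.89: over-the-counter medication → 8.25% → $0.49
Acetaminophen (200 ct) $16.51: over-the-counter medication → 8.25% → $1.36
Canvas tote bag $21.06: general merchandise → 3.75% → $0.79
Hot soup (large) $7.14: prepared food → 8% → $0.57
Throat lozenges $6.39: over-the-counter medication → 8.25% → $0.53
Café latte $4.48: prepared food → 8% → $0.36
Dining chair $206.18: furniture, $200.00 or more → 8.75% → $18.04
Desk lamp $72.60: furniture, under $200.00 → 0% → $0.00
Side table $100.35: furniture, under $200.00 → 0% → $0.00
Rotisserie chicken $8.36: prepared food → 8% → $0.67
Allergy tablets $16.23: over-the-counter medication → 8.25% → $1.34
Total tax = $0.49 + $1.36 + $0.79 + $0.57 + $0.53 + $0.36 + $18.04 + $0.67 + $1.34 = $24.15

$24.15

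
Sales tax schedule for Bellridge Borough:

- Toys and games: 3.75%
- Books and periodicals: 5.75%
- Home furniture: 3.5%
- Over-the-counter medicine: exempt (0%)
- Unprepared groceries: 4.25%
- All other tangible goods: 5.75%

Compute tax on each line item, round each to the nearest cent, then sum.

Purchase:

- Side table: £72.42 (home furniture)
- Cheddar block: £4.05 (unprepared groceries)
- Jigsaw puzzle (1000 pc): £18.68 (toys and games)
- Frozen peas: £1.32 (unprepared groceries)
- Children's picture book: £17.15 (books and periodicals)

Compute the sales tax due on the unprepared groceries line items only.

£0.23

Cheddar block £4.05: unprepared groceries → 4.25% → £0.17
Frozen peas £1.32: unprepared groceries → 4.25% → £0.06
Tax on unprepared groceries = £0.17 + £0.06 = £0.23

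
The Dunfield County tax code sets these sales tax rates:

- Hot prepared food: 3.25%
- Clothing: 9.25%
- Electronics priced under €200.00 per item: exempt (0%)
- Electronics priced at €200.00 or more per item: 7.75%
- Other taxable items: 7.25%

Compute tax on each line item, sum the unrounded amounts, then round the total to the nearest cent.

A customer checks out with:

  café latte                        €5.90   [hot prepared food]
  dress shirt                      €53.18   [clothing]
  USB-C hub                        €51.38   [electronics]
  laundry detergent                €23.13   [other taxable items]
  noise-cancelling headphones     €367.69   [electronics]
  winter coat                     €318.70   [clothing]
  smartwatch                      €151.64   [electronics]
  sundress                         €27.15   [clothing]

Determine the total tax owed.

Café latte €5.90: hot prepared food → 3.25% → €0.19175
Dress shirt €53.18: clothing → 9.25% → €4.91915
USB-C hub €51.38: electronics, under €200.00 → 0% → €0.00
Laundry detergent €23.13: other taxable items → 7.25% → €1.676925
Noise-cancelling headphones €367.69: electronics, €200.00 or more → 7.75% → €28.495975
Winter coat €318.70: clothing → 9.25% → €29.47975
Smartwatch €151.64: electronics, under €200.00 → 0% → €0.00
Sundress €27.15: clothing → 9.25% → €2.511375
Unrounded tax sum = €67.274925 → €67.27

€67.27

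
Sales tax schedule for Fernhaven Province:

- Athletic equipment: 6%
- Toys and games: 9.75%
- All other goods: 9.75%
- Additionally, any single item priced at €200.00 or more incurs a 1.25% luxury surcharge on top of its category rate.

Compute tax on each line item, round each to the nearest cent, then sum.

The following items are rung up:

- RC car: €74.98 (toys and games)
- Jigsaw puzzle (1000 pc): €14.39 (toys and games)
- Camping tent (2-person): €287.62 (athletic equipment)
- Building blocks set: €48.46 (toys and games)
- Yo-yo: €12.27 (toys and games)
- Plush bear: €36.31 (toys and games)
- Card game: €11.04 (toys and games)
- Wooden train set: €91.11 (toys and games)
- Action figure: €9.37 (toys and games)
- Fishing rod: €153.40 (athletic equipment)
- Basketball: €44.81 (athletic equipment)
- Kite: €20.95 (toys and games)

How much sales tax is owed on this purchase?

€63.82

RC car €74.98: toys and games → 9.75% → €7.31
Jigsaw puzzle (1000 pc) €14.39: toys and games → 9.75% → €1.40
Camping tent (2-person) €287.62: athletic equipment → 6% + 1.25% surcharge = 7.25% → €20.85
Building blocks set €48.46: toys and games → 9.75% → €4.72
Yo-yo €12.27: toys and games → 9.75% → €1.20
Plush bear €36.31: toys and games → 9.75% → €3.54
Card game €11.04: toys and games → 9.75% → €1.08
Wooden train set €91.11: toys and games → 9.75% → €8.88
Action figure €9.37: toys and games → 9.75% → €0.91
Fishing rod €153.40: athletic equipment → 6% → €9.20
Basketball €44.81: athletic equipment → 6% → €2.69
Kite €20.95: toys and games → 9.75% → €2.04
Total tax = €7.31 + €1.40 + €20.85 + €4.72 + €1.20 + €3.54 + €1.08 + €8.88 + €0.91 + €9.20 + €2.69 + €2.04 = €63.82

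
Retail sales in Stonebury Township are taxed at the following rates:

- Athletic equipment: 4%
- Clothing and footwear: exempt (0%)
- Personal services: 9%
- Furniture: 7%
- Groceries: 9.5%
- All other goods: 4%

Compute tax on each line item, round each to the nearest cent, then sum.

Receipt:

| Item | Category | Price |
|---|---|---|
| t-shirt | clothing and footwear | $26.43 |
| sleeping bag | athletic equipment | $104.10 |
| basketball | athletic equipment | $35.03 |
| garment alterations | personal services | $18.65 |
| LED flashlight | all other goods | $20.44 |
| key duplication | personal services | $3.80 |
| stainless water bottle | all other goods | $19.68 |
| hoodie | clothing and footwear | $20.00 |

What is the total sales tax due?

T-shirt $26.43: clothing and footwear → 0% → $0.00
Sleeping bag $104.10: athletic equipment → 4% → $4.16
Basketball $35.03: athletic equipment → 4% → $1.40
Garment alterations $18.65: personal services → 9% → $1.68
LED flashlight $20.44: all other goods → 4% → $0.82
Key duplication $3.80: personal services → 9% → $0.34
Stainless water bottle $19.68: all other goods → 4% → $0.79
Hoodie $20.00: clothing and footwear → 0% → $0.00
Total tax = $4.16 + $1.40 + $1.68 + $0.82 + $0.34 + $0.79 = $9.19

$9.19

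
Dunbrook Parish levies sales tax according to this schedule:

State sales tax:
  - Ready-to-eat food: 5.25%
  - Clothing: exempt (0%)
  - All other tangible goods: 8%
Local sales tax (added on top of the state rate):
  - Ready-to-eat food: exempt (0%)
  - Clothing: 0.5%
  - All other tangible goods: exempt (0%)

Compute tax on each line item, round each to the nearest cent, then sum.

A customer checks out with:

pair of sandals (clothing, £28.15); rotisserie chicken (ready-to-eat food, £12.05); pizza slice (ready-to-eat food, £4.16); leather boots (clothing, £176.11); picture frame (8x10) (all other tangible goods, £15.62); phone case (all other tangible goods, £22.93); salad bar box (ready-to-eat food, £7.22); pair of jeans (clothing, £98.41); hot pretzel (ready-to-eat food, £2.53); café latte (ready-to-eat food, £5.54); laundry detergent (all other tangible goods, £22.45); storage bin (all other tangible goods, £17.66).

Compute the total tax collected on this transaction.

Pair of sandals £28.15: clothing → 0% + 0.5% local = 0.5% → £0.14
Rotisserie chicken £12.05: ready-to-eat food → 5.25% + 0% local = 5.25% → £0.63
Pizza slice £4.16: ready-to-eat food → 5.25% + 0% local = 5.25% → £0.22
Leather boots £176.11: clothing → 0% + 0.5% local = 0.5% → £0.88
Picture frame (8x10) £15.62: all other tangible goods → 8% + 0% local = 8% → £1.25
Phone case £22.93: all other tangible goods → 8% + 0% local = 8% → £1.83
Salad bar box £7.22: ready-to-eat food → 5.25% + 0% local = 5.25% → £0.38
Pair of jeans £98.41: clothing → 0% + 0.5% local = 0.5% → £0.49
Hot pretzel £2.53: ready-to-eat food → 5.25% + 0% local = 5.25% → £0.13
Café latte £5.54: ready-to-eat food → 5.25% + 0% local = 5.25% → £0.29
Laundry detergent £22.45: all other tangible goods → 8% + 0% local = 8% → £1.80
Storage bin £17.66: all other tangible goods → 8% + 0% local = 8% → £1.41
Total tax = £0.14 + £0.63 + £0.22 + £0.88 + £1.25 + £1.83 + £0.38 + £0.49 + £0.13 + £0.29 + £1.80 + £1.41 = £9.45

£9.45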